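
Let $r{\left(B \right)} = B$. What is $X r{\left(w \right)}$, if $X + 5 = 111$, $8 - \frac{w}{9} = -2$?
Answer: $9540$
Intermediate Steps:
$w = 90$ ($w = 72 - -18 = 72 + 18 = 90$)
$X = 106$ ($X = -5 + 111 = 106$)
$X r{\left(w \right)} = 106 \cdot 90 = 9540$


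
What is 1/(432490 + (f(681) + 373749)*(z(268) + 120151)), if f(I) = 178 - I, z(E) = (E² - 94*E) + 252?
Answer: 1/62345578100 ≈ 1.6040e-11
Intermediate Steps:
z(E) = 252 + E² - 94*E
1/(432490 + (f(681) + 373749)*(z(268) + 120151)) = 1/(432490 + ((178 - 1*681) + 373749)*((252 + 268² - 94*268) + 120151)) = 1/(432490 + ((178 - 681) + 373749)*((252 + 71824 - 25192) + 120151)) = 1/(432490 + (-503 + 373749)*(46884 + 120151)) = 1/(432490 + 373246*167035) = 1/(432490 + 62345145610) = 1/62345578100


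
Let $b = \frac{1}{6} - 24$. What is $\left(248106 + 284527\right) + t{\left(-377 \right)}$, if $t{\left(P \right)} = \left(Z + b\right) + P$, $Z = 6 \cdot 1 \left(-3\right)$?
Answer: $\frac{3193285}{6} \approx 5.3221 \cdot 10^{5}$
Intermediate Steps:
$b = - \frac{143}{6}$ ($b = \frac{1}{6} - 24 = - \frac{143}{6} \approx -23.833$)
$Z = -18$ ($Z = 6 \left(-3\right) = -18$)
$t{\left(P \right)} = - \frac{251}{6} + P$ ($t{\left(P \right)} = \left(-18 - \frac{143}{6}\right) + P = - \frac{251}{6} + P$)
$\left(248106 + 284527\right) + t{\left(-377 \right)} = \left(248106 + 284527\right) - \frac{2513}{6} = 532633 - \frac{2513}{6} = \frac{3193285}{6}$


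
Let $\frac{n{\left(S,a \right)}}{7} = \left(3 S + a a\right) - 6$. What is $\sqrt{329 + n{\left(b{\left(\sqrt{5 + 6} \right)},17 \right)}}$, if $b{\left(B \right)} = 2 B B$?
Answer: $6 \sqrt{77} \approx 52.65$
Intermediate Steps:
$b{\left(B \right)} = 2 B^{2}$
$n{\left(S,a \right)} = -42 + 7 a^{2} + 21 S$ ($n{\left(S,a \right)} = 7 \left(\left(3 S + a a\right) - 6\right) = 7 \left(\left(3 S + a^{2}\right) - 6\right) = 7 \left(\left(a^{2} + 3 S\right) - 6\right) = 7 \left(-6 + a^{2} + 3 S\right) = -42 + 7 a^{2} + 21 S$)
$\sqrt{329 + n{\left(b{\left(\sqrt{5 + 6} \right)},17 \right)}} = \sqrt{329 + \left(-42 + 7 \cdot 17^{2} + 21 \cdot 2 \left(\sqrt{5 + 6}\right)^{2}\right)} = \sqrt{329 + \left(-42 + 7 \cdot 289 + 21 \cdot 2 \left(\sqrt{11}\right)^{2}\right)} = \sqrt{329 + \left(-42 + 2023 + 21 \cdot 2 \cdot 11\right)} = \sqrt{329 + \left(-42 + 2023 + 21 \cdot 22\right)} = \sqrt{329 + \left(-42 + 2023 + 462\right)} = \sqrt{329 + 2443} = \sqrt{2772} = 6 \sqrt{77}$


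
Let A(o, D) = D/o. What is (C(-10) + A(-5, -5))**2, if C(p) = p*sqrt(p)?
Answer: (1 - 10*I*sqrt(10))**2 ≈ -999.0 - 63.246*I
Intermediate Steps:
C(p) = p**(3/2)
(C(-10) + A(-5, -5))**2 = ((-10)**(3/2) - 5/(-5))**2 = (-10*I*sqrt(10) - 5*(-1/5))**2 = (-10*I*sqrt(10) + 1)**2 = (1 - 10*I*sqrt(10))**2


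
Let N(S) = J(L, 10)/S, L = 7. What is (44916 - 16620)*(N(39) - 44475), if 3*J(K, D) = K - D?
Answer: -16360049232/13 ≈ -1.2585e+9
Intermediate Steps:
J(K, D) = -D/3 + K/3 (J(K, D) = (K - D)/3 = -D/3 + K/3)
N(S) = -1/S (N(S) = (-⅓*10 + (⅓)*7)/S = (-10/3 + 7/3)/S = -1/S)
(44916 - 16620)*(N(39) - 44475) = (44916 - 16620)*(-1/39 - 44475) = 28296*(-1*1/39 - 44475) = 28296*(-1/39 - 44475) = 28296*(-1734526/39) = -16360049232/13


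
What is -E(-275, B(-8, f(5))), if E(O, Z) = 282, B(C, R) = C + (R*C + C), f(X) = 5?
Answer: -282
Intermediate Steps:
B(C, R) = 2*C + C*R (B(C, R) = C + (C*R + C) = C + (C + C*R) = 2*C + C*R)
-E(-275, B(-8, f(5))) = -1*282 = -282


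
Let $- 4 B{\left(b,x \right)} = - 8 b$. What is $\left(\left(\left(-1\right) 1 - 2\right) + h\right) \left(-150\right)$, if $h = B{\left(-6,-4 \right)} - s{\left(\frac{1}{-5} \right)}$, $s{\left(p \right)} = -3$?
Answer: $1800$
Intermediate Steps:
$B{\left(b,x \right)} = 2 b$ ($B{\left(b,x \right)} = - \frac{\left(-8\right) b}{4} = 2 b$)
$h = -9$ ($h = 2 \left(-6\right) - -3 = -12 + 3 = -9$)
$\left(\left(\left(-1\right) 1 - 2\right) + h\right) \left(-150\right) = \left(\left(\left(-1\right) 1 - 2\right) - 9\right) \left(-150\right) = \left(\left(-1 - 2\right) - 9\right) \left(-150\right) = \left(-3 - 9\right) \left(-150\right) = \left(-12\right) \left(-150\right) = 1800$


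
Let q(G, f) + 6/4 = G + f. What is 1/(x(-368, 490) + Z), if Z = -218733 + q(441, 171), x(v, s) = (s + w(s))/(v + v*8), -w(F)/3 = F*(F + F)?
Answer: -1656/360490805 ≈ -4.5937e-6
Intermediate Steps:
w(F) = -6*F**2 (w(F) = -3*F*(F + F) = -3*F*2*F = -6*F**2)
q(G, f) = -3/2 + G + f (q(G, f) = -3/2 + (G + f) = -3/2 + G + f)
x(v, s) = (s - 6*s**2)/(9*v) (x(v, s) = (s - 6*s**2)/(v + v*8) = (s - 6*s**2)/(v + 8*v) = (s - 6*s**2)/((9*v)) = (s - 6*s**2)*(1/(9*v)) = (s - 6*s**2)/(9*v))
Z = -436245/2 (Z = -218733 + (-3/2 + 441 + 171) = -218733 + 1221/2 = -436245/2 ≈ -2.1812e+5)
1/(x(-368, 490) + Z) = 1/((1/9)*490*(1 - 6*490)/(-368) - 436245/2) = 1/((1/9)*490*(-1/368)*(1 - 2940) - 436245/2) = 1/((1/9)*490*(-1/368)*(-2939) - 436245/2) = 1/(720055/1656 - 436245/2) = 1/(-360490805/1656) = -1656/360490805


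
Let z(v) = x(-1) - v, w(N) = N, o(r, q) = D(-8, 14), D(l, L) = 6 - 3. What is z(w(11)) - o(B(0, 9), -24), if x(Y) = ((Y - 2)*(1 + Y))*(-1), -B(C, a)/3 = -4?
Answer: -14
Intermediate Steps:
B(C, a) = 12 (B(C, a) = -3*(-4) = 12)
D(l, L) = 3
o(r, q) = 3
x(Y) = -(1 + Y)*(-2 + Y) (x(Y) = ((-2 + Y)*(1 + Y))*(-1) = ((1 + Y)*(-2 + Y))*(-1) = -(1 + Y)*(-2 + Y))
z(v) = -v (z(v) = (2 - 1 - 1*(-1)²) - v = (2 - 1 - 1*1) - v = (2 - 1 - 1) - v = 0 - v = -v)
z(w(11)) - o(B(0, 9), -24) = -1*11 - 1*3 = -11 - 3 = -14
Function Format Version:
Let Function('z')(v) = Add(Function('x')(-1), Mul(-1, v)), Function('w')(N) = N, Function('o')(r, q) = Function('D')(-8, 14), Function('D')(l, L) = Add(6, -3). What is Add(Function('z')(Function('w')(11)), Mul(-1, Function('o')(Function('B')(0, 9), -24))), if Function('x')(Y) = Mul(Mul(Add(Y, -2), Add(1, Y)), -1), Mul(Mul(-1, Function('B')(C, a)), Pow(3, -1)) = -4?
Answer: -14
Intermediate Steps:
Function('B')(C, a) = 12 (Function('B')(C, a) = Mul(-3, -4) = 12)
Function('D')(l, L) = 3
Function('o')(r, q) = 3
Function('x')(Y) = Mul(-1, Add(1, Y), Add(-2, Y)) (Function('x')(Y) = Mul(Mul(Add(-2, Y), Add(1, Y)), -1) = Mul(Mul(Add(1, Y), Add(-2, Y)), -1) = Mul(-1, Add(1, Y), Add(-2, Y)))
Function('z')(v) = Mul(-1, v) (Function('z')(v) = Add(Add(2, -1, Mul(-1, Pow(-1, 2))), Mul(-1, v)) = Add(Add(2, -1, Mul(-1, 1)), Mul(-1, v)) = Add(Add(2, -1, -1), Mul(-1, v)) = Add(0, Mul(-1, v)) = Mul(-1, v))
Add(Function('z')(Function('w')(11)), Mul(-1, Function('o')(Function('B')(0, 9), -24))) = Add(Mul(-1, 11), Mul(-1, 3)) = Add(-11, -3) = -14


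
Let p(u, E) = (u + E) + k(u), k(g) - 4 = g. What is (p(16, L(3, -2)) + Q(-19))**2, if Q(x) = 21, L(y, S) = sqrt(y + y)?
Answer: (57 + sqrt(6))**2 ≈ 3534.2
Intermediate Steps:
L(y, S) = sqrt(2)*sqrt(y) (L(y, S) = sqrt(2*y) = sqrt(2)*sqrt(y))
k(g) = 4 + g
p(u, E) = 4 + E + 2*u (p(u, E) = (u + E) + (4 + u) = (E + u) + (4 + u) = 4 + E + 2*u)
(p(16, L(3, -2)) + Q(-19))**2 = ((4 + sqrt(2)*sqrt(3) + 2*16) + 21)**2 = ((4 + sqrt(6) + 32) + 21)**2 = ((36 + sqrt(6)) + 21)**2 = (57 + sqrt(6))**2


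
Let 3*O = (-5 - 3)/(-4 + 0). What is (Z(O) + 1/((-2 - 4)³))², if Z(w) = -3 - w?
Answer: 628849/46656 ≈ 13.478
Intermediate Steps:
O = ⅔ (O = ((-5 - 3)/(-4 + 0))/3 = (-8/(-4))/3 = (-8*(-¼))/3 = (⅓)*2 = ⅔ ≈ 0.66667)
(Z(O) + 1/((-2 - 4)³))² = ((-3 - 1*⅔) + 1/((-2 - 4)³))² = ((-3 - ⅔) + 1/((-6)³))² = (-11/3 + 1/(-216))² = (-11/3 - 1/216)² = (-793/216)² = 628849/46656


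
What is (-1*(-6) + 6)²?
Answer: 144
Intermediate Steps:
(-1*(-6) + 6)² = (6 + 6)² = 12² = 144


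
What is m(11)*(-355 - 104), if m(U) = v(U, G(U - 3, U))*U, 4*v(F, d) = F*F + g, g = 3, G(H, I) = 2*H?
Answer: -156519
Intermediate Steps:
v(F, d) = 3/4 + F**2/4 (v(F, d) = (F*F + 3)/4 = (F**2 + 3)/4 = (3 + F**2)/4 = 3/4 + F**2/4)
m(U) = U*(3/4 + U**2/4) (m(U) = (3/4 + U**2/4)*U = U*(3/4 + U**2/4))
m(11)*(-355 - 104) = ((1/4)*11*(3 + 11**2))*(-355 - 104) = ((1/4)*11*(3 + 121))*(-459) = ((1/4)*11*124)*(-459) = 341*(-459) = -156519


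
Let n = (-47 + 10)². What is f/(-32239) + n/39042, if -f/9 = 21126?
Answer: 7467346819/1258675038 ≈ 5.9327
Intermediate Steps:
f = -190134 (f = -9*21126 = -190134)
n = 1369 (n = (-37)² = 1369)
f/(-32239) + n/39042 = -190134/(-32239) + 1369/39042 = -190134*(-1/32239) + 1369*(1/39042) = 190134/32239 + 1369/39042 = 7467346819/1258675038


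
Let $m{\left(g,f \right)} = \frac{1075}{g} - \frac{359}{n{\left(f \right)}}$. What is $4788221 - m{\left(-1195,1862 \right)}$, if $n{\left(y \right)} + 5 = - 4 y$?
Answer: $\frac{8529101572601}{1781267} \approx 4.7882 \cdot 10^{6}$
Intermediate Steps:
$n{\left(y \right)} = -5 - 4 y$
$m{\left(g,f \right)} = - \frac{359}{-5 - 4 f} + \frac{1075}{g}$ ($m{\left(g,f \right)} = \frac{1075}{g} - \frac{359}{-5 - 4 f} = - \frac{359}{-5 - 4 f} + \frac{1075}{g}$)
$4788221 - m{\left(-1195,1862 \right)} = 4788221 - \frac{5375 + 359 \left(-1195\right) + 4300 \cdot 1862}{\left(-1195\right) \left(5 + 4 \cdot 1862\right)} = 4788221 - - \frac{5375 - 429005 + 8006600}{1195 \left(5 + 7448\right)} = 4788221 - \left(- \frac{1}{1195}\right) \frac{1}{7453} \cdot 7582970 = 4788221 - - \frac{1516594}{1781267} = 4788221 + \frac{1516594}{1781267} = \frac{8529101572601}{1781267}$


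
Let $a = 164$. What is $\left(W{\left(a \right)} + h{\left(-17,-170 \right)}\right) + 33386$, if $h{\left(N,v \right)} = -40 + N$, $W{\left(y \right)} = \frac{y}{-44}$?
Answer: $\frac{366578}{11} \approx 33325.0$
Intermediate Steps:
$W{\left(y \right)} = - \frac{y}{44}$ ($W{\left(y \right)} = y \left(- \frac{1}{44}\right) = - \frac{y}{44}$)
$\left(W{\left(a \right)} + h{\left(-17,-170 \right)}\right) + 33386 = \left(\left(- \frac{1}{44}\right) 164 - 57\right) + 33386 = \left(- \frac{41}{11} - 57\right) + 33386 = - \frac{668}{11} + 33386 = \frac{366578}{11}$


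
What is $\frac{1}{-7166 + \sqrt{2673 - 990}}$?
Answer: $- \frac{7166}{51349873} - \frac{3 \sqrt{187}}{51349873} \approx -0.00014035$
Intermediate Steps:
$\frac{1}{-7166 + \sqrt{2673 - 990}} = \frac{1}{-7166 + \sqrt{1683}} = \frac{1}{-7166 + 3 \sqrt{187}}$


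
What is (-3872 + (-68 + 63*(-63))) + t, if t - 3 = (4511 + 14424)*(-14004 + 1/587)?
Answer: -155656911267/587 ≈ -2.6517e+8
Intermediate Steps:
t = -155652268684/587 (t = 3 + (4511 + 14424)*(-14004 + 1/587) = 3 + 18935*(-14004 + 1/587) = 3 + 18935*(-8220347/587) = 3 - 155652270445/587 = -155652268684/587 ≈ -2.6517e+8)
(-3872 + (-68 + 63*(-63))) + t = (-3872 + (-68 + 63*(-63))) - 155652268684/587 = (-3872 + (-68 - 3969)) - 155652268684/587 = (-3872 - 4037) - 155652268684/587 = -7909 - 155652268684/587 = -155656911267/587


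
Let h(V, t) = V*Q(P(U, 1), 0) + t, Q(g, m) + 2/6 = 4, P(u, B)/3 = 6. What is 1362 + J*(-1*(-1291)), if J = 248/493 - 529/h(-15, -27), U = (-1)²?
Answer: 418002915/40426 ≈ 10340.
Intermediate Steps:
U = 1
P(u, B) = 18 (P(u, B) = 3*6 = 18)
Q(g, m) = 11/3 (Q(g, m) = -⅓ + 4 = 11/3)
h(V, t) = t + 11*V/3 (h(V, t) = V*(11/3) + t = 11*V/3 + t = t + 11*V/3)
J = 281133/40426 (J = 248/493 - 529/(-27 + (11/3)*(-15)) = 248*(1/493) - 529/(-27 - 55) = 248/493 - 529/(-82) = 248/493 - 529*(-1/82) = 248/493 + 529/82 = 281133/40426 ≈ 6.9543)
1362 + J*(-1*(-1291)) = 1362 + 281133*(-1*(-1291))/40426 = 1362 + (281133/40426)*1291 = 1362 + 362942703/40426 = 418002915/40426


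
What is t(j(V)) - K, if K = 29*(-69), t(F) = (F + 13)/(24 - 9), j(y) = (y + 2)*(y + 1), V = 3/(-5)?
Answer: 250238/125 ≈ 2001.9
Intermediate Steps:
V = -⅗ (V = 3*(-⅕) = -⅗ ≈ -0.60000)
j(y) = (1 + y)*(2 + y) (j(y) = (2 + y)*(1 + y) = (1 + y)*(2 + y))
t(F) = 13/15 + F/15 (t(F) = (13 + F)/15 = (13 + F)*(1/15) = 13/15 + F/15)
K = -2001
t(j(V)) - K = (13/15 + (2 + (-⅗)² + 3*(-⅗))/15) - 1*(-2001) = (13/15 + (2 + 9/25 - 9/5)/15) + 2001 = (13/15 + (1/15)*(14/25)) + 2001 = (13/15 + 14/375) + 2001 = 113/125 + 2001 = 250238/125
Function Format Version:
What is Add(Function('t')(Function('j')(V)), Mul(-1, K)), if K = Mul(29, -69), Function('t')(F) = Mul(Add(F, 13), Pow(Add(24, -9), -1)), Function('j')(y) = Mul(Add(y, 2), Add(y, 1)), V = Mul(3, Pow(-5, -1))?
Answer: Rational(250238, 125) ≈ 2001.9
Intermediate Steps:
V = Rational(-3, 5) (V = Mul(3, Rational(-1, 5)) = Rational(-3, 5) ≈ -0.60000)
Function('j')(y) = Mul(Add(1, y), Add(2, y)) (Function('j')(y) = Mul(Add(2, y), Add(1, y)) = Mul(Add(1, y), Add(2, y)))
Function('t')(F) = Add(Rational(13, 15), Mul(Rational(1, 15), F)) (Function('t')(F) = Mul(Add(13, F), Pow(15, -1)) = Mul(Add(13, F), Rational(1, 15)) = Add(Rational(13, 15), Mul(Rational(1, 15), F)))
K = -2001
Add(Function('t')(Function('j')(V)), Mul(-1, K)) = Add(Add(Rational(13, 15), Mul(Rational(1, 15), Add(2, Pow(Rational(-3, 5), 2), Mul(3, Rational(-3, 5))))), Mul(-1, -2001)) = Add(Add(Rational(13, 15), Mul(Rational(1, 15), Add(2, Rational(9, 25), Rational(-9, 5)))), 2001) = Add(Add(Rational(13, 15), Mul(Rational(1, 15), Rational(14, 25))), 2001) = Add(Add(Rational(13, 15), Rational(14, 375)), 2001) = Add(Rational(113, 125), 2001) = Rational(250238, 125)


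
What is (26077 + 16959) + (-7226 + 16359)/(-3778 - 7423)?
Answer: 482037103/11201 ≈ 43035.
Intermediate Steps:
(26077 + 16959) + (-7226 + 16359)/(-3778 - 7423) = 43036 + 9133/(-11201) = 43036 + 9133*(-1/11201) = 43036 - 9133/11201 = 482037103/11201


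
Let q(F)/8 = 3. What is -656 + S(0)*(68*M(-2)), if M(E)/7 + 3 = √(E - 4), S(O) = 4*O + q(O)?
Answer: -34928 + 11424*I*√6 ≈ -34928.0 + 27983.0*I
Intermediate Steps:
q(F) = 24 (q(F) = 8*3 = 24)
S(O) = 24 + 4*O (S(O) = 4*O + 24 = 24 + 4*O)
M(E) = -21 + 7*√(-4 + E) (M(E) = -21 + 7*√(E - 4) = -21 + 7*√(-4 + E))
-656 + S(0)*(68*M(-2)) = -656 + (24 + 4*0)*(68*(-21 + 7*√(-4 - 2))) = -656 + (24 + 0)*(68*(-21 + 7*√(-6))) = -656 + 24*(68*(-21 + 7*(I*√6))) = -656 + 24*(68*(-21 + 7*I*√6)) = -656 + 24*(-1428 + 476*I*√6) = -656 + (-34272 + 11424*I*√6) = -34928 + 11424*I*√6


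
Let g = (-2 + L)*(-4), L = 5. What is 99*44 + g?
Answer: 4344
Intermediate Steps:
g = -12 (g = (-2 + 5)*(-4) = 3*(-4) = -12)
99*44 + g = 99*44 - 12 = 4356 - 12 = 4344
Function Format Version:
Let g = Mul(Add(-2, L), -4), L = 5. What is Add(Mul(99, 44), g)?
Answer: 4344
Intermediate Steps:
g = -12 (g = Mul(Add(-2, 5), -4) = Mul(3, -4) = -12)
Add(Mul(99, 44), g) = Add(Mul(99, 44), -12) = Add(4356, -12) = 4344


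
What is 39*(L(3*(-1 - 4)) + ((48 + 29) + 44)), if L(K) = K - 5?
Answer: 3939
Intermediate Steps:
L(K) = -5 + K
39*(L(3*(-1 - 4)) + ((48 + 29) + 44)) = 39*((-5 + 3*(-1 - 4)) + ((48 + 29) + 44)) = 39*((-5 + 3*(-5)) + (77 + 44)) = 39*((-5 - 15) + 121) = 39*(-20 + 121) = 39*101 = 3939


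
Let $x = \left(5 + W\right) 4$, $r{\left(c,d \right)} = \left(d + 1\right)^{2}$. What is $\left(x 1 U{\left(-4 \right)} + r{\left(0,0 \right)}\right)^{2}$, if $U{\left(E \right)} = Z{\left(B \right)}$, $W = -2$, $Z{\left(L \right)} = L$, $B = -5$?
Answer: $3481$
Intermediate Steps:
$r{\left(c,d \right)} = \left(1 + d\right)^{2}$
$x = 12$ ($x = \left(5 - 2\right) 4 = 3 \cdot 4 = 12$)
$U{\left(E \right)} = -5$
$\left(x 1 U{\left(-4 \right)} + r{\left(0,0 \right)}\right)^{2} = \left(12 \cdot 1 \left(-5\right) + \left(1 + 0\right)^{2}\right)^{2} = \left(12 \left(-5\right) + 1^{2}\right)^{2} = \left(-60 + 1\right)^{2} = \left(-59\right)^{2} = 3481$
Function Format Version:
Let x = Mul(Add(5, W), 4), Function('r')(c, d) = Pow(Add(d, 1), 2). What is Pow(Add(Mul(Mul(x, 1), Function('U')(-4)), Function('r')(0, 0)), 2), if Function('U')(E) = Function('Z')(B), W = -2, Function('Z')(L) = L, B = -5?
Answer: 3481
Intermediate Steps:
Function('r')(c, d) = Pow(Add(1, d), 2)
x = 12 (x = Mul(Add(5, -2), 4) = Mul(3, 4) = 12)
Function('U')(E) = -5
Pow(Add(Mul(Mul(x, 1), Function('U')(-4)), Function('r')(0, 0)), 2) = Pow(Add(Mul(Mul(12, 1), -5), Pow(Add(1, 0), 2)), 2) = Pow(Add(Mul(12, -5), Pow(1, 2)), 2) = Pow(Add(-60, 1), 2) = Pow(-59, 2) = 3481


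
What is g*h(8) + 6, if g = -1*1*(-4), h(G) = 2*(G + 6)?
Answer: 118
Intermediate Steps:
h(G) = 12 + 2*G (h(G) = 2*(6 + G) = 12 + 2*G)
g = 4 (g = -1*(-4) = 4)
g*h(8) + 6 = 4*(12 + 2*8) + 6 = 4*(12 + 16) + 6 = 4*28 + 6 = 112 + 6 = 118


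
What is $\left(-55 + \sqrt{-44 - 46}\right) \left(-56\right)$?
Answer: $3080 - 168 i \sqrt{10} \approx 3080.0 - 531.26 i$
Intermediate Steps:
$\left(-55 + \sqrt{-44 - 46}\right) \left(-56\right) = \left(-55 + \sqrt{-90}\right) \left(-56\right) = \left(-55 + 3 i \sqrt{10}\right) \left(-56\right) = 3080 - 168 i \sqrt{10}$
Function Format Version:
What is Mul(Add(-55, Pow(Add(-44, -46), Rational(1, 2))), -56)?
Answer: Add(3080, Mul(-168, I, Pow(10, Rational(1, 2)))) ≈ Add(3080.0, Mul(-531.26, I))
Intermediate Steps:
Mul(Add(-55, Pow(Add(-44, -46), Rational(1, 2))), -56) = Mul(Add(-55, Pow(-90, Rational(1, 2))), -56) = Mul(Add(-55, Mul(3, I, Pow(10, Rational(1, 2)))), -56) = Add(3080, Mul(-168, I, Pow(10, Rational(1, 2))))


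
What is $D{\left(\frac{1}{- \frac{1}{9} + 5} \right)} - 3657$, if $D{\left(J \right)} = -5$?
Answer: $-3662$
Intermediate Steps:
$D{\left(\frac{1}{- \frac{1}{9} + 5} \right)} - 3657 = -5 - 3657 = -3662$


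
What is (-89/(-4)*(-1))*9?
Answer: -801/4 ≈ -200.25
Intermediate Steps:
(-89/(-4)*(-1))*9 = (-89*(-¼)*(-1))*9 = ((89/4)*(-1))*9 = -89/4*9 = -801/4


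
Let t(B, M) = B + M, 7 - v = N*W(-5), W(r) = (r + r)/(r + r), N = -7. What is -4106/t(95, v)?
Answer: -4106/109 ≈ -37.670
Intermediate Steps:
W(r) = 1 (W(r) = (2*r)/((2*r)) = (2*r)*(1/(2*r)) = 1)
v = 14 (v = 7 - (-7) = 7 - 1*(-7) = 7 + 7 = 14)
-4106/t(95, v) = -4106/(95 + 14) = -4106/109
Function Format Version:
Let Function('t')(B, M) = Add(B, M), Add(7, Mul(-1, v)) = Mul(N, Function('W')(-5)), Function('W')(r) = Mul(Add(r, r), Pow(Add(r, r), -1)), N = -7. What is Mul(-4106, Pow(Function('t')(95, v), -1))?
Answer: Rational(-4106, 109) ≈ -37.670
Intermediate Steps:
Function('W')(r) = 1 (Function('W')(r) = Mul(Mul(2, r), Pow(Mul(2, r), -1)) = Mul(Mul(2, r), Mul(Rational(1, 2), Pow(r, -1))) = 1)
v = 14 (v = Add(7, Mul(-1, Mul(-7, 1))) = Add(7, Mul(-1, -7)) = Add(7, 7) = 14)
Mul(-4106, Pow(Function('t')(95, v), -1)) = Mul(-4106, Pow(Add(95, 14), -1)) = Mul(-4106, Pow(109, -1)) = Mul(-4106, Rational(1, 109)) = Rational(-4106, 109)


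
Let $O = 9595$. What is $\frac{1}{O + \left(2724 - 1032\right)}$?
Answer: $\frac{1}{11287} \approx 8.8598 \cdot 10^{-5}$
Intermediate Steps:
$\frac{1}{O + \left(2724 - 1032\right)} = \frac{1}{9595 + \left(2724 - 1032\right)} = \frac{1}{9595 + 1692} = \frac{1}{11287}$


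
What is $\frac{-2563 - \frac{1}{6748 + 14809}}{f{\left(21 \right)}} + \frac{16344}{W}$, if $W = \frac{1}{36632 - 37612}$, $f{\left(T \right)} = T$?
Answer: $- \frac{2416985807744}{150899} \approx -1.6017 \cdot 10^{7}$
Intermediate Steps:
$W = - \frac{1}{980}$ ($W = \frac{1}{-980} = - \frac{1}{980} \approx -0.0010204$)
$\frac{-2563 - \frac{1}{6748 + 14809}}{f{\left(21 \right)}} + \frac{16344}{W} = \frac{-2563 - \frac{1}{6748 + 14809}}{21} + \frac{16344}{- \frac{1}{980}} = \left(-2563 - \frac{1}{21557}\right) \frac{1}{21} + 16344 \left(-980\right) = \left(-2563 - \frac{1}{21557}\right) \frac{1}{21} - 16017120 = \left(- \frac{55250592}{21557}\right) \frac{1}{21} - 16017120 = - \frac{18416864}{150899} - 16017120 = - \frac{2416985807744}{150899}$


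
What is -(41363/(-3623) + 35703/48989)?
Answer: 1896980038/177487147 ≈ 10.688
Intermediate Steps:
-(41363/(-3623) + 35703/48989) = -(41363*(-1/3623) + 35703*(1/48989)) = -(-41363/3623 + 35703/48989) = -1*(-1896980038/177487147) = 1896980038/177487147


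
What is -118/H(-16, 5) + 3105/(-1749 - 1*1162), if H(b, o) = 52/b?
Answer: 1333627/37843 ≈ 35.241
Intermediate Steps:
-118/H(-16, 5) + 3105/(-1749 - 1*1162) = -118/(52/(-16)) + 3105/(-1749 - 1*1162) = -118/(52*(-1/16)) + 3105/(-1749 - 1162) = -118/(-13/4) + 3105/(-2911) = -118*(-4/13) + 3105*(-1/2911) = 472/13 - 3105/2911 = 1333627/37843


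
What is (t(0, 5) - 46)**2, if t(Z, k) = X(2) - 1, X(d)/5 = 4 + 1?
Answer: 484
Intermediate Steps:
X(d) = 25 (X(d) = 5*(4 + 1) = 5*5 = 25)
t(Z, k) = 24 (t(Z, k) = 25 - 1 = 24)
(t(0, 5) - 46)**2 = (24 - 46)**2 = (-22)**2 = 484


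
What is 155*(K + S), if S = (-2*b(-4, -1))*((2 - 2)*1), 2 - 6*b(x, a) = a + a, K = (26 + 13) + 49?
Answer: 13640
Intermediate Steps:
K = 88 (K = 39 + 49 = 88)
b(x, a) = ⅓ - a/3 (b(x, a) = ⅓ - (a + a)/6 = ⅓ - a/3)
S = 0 (S = (-2*(⅓ - ⅓*(-1)))*((2 - 2)*1) = (-2*(⅓ + ⅓))*(0*1) = -2*⅔*0 = -4/3*0 = 0)
155*(K + S) = 155*(88 + 0) = 155*88 = 13640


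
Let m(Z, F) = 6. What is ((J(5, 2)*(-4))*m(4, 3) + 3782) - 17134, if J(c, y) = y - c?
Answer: -13280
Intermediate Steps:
((J(5, 2)*(-4))*m(4, 3) + 3782) - 17134 = (((2 - 1*5)*(-4))*6 + 3782) - 17134 = (((2 - 5)*(-4))*6 + 3782) - 17134 = (-3*(-4)*6 + 3782) - 17134 = (12*6 + 3782) - 17134 = (72 + 3782) - 17134 = 3854 - 17134 = -13280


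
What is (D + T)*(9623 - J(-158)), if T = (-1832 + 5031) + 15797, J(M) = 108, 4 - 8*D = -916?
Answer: 181841165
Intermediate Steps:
D = 115 (D = ½ - ⅛*(-916) = ½ + 229/2 = 115)
T = 18996 (T = 3199 + 15797 = 18996)
(D + T)*(9623 - J(-158)) = (115 + 18996)*(9623 - 1*108) = 19111*(9623 - 108) = 19111*9515 = 181841165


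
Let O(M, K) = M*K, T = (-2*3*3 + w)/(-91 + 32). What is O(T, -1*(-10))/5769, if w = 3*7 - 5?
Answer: 20/340371 ≈ 5.8759e-5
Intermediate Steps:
w = 16 (w = 21 - 5 = 16)
T = 2/59 (T = (-2*3*3 + 16)/(-91 + 32) = (-6*3 + 16)/(-59) = (-18 + 16)*(-1/59) = -2*(-1/59) = 2/59 ≈ 0.033898)
O(M, K) = K*M
O(T, -1*(-10))/5769 = (-1*(-10)*(2/59))/5769 = (10*(2/59))*(1/5769) = (20/59)*(1/5769) = 20/340371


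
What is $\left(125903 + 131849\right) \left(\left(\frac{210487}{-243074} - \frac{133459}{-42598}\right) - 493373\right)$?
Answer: $- \frac{329187361344434776128}{2588616563} \approx -1.2717 \cdot 10^{11}$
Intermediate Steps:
$\left(125903 + 131849\right) \left(\left(\frac{210487}{-243074} - \frac{133459}{-42598}\right) - 493373\right) = 257752 \left(\left(210487 \left(- \frac{1}{243074}\right) - - \frac{133459}{42598}\right) - 493373\right) = 257752 \left(\left(- \frac{210487}{243074} + \frac{133459}{42598}\right) - 493373\right) = 257752 \left(\frac{5868521935}{2588616563} - 493373\right) = 257752 \left(- \frac{1277147651015064}{2588616563}\right) = - \frac{329187361344434776128}{2588616563}$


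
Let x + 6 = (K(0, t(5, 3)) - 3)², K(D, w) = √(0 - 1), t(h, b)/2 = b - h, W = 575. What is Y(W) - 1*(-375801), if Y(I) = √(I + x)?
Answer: 375801 + √(577 - 6*I) ≈ 3.7583e+5 - 0.12489*I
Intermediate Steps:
t(h, b) = -2*h + 2*b (t(h, b) = 2*(b - h) = -2*h + 2*b)
K(D, w) = I (K(D, w) = √(-1) = I)
x = -6 + (-3 + I)² (x = -6 + (I - 3)² = -6 + (-3 + I)² ≈ 2.0 - 6.0*I)
Y(I) = √(2 + I - 6*I) (Y(I) = √(I + (2 - 6*I)) = √(2 + I - 6*I))
Y(W) - 1*(-375801) = √(2 + 575 - 6*I) - 1*(-375801) = √(577 - 6*I) + 375801 = 375801 + √(577 - 6*I)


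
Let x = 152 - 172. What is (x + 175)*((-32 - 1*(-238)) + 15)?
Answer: 34255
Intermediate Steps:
x = -20
(x + 175)*((-32 - 1*(-238)) + 15) = (-20 + 175)*((-32 - 1*(-238)) + 15) = 155*((-32 + 238) + 15) = 155*(206 + 15) = 155*221 = 34255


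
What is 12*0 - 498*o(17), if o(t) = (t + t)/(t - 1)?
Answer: -4233/4 ≈ -1058.3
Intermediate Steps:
o(t) = 2*t/(-1 + t) (o(t) = (2*t)/(-1 + t) = 2*t/(-1 + t))
12*0 - 498*o(17) = 12*0 - 996*17/(-1 + 17) = 0 - 996*17/16 = 0 - 498*17/8 = 0 - 4233/4 = -4233/4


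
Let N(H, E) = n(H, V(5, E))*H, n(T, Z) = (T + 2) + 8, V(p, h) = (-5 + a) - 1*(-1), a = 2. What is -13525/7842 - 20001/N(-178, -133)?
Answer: -93549907/39084528 ≈ -2.3935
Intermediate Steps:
V(p, h) = -2 (V(p, h) = (-5 + 2) - 1*(-1) = -3 + 1 = -2)
n(T, Z) = 10 + T (n(T, Z) = (2 + T) + 8 = 10 + T)
N(H, E) = H*(10 + H) (N(H, E) = (10 + H)*H = H*(10 + H))
-13525/7842 - 20001/N(-178, -133) = -13525/7842 - 20001*(-1/(178*(10 - 178))) = -13525*1/7842 - 20001/((-178*(-168))) = -13525/7842 - 20001/29904 = -13525/7842 - 20001*1/29904 = -13525/7842 - 6667/9968 = -93549907/39084528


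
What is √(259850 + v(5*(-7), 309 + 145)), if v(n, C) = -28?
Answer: √259822 ≈ 509.73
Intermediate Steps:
√(259850 + v(5*(-7), 309 + 145)) = √(259850 - 28) = √259822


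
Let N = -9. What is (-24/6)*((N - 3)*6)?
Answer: 288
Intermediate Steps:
(-24/6)*((N - 3)*6) = (-24/6)*((-9 - 3)*6) = (-24*1/6)*(-12*6) = -4*(-72) = 288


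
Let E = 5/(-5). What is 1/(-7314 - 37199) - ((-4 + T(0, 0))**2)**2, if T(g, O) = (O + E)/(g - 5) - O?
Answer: -5800979298/27820625 ≈ -208.51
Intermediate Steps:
E = -1 (E = 5*(-1/5) = -1)
T(g, O) = -O + (-1 + O)/(-5 + g) (T(g, O) = (O - 1)/(g - 5) - O = (-1 + O)/(-5 + g) - O = -O + (-1 + O)/(-5 + g))
1/(-7314 - 37199) - ((-4 + T(0, 0))**2)**2 = 1/(-7314 - 37199) - ((-4 + (-1 + 6*0 - 1*0*0)/(-5 + 0))**2)**2 = 1/(-44513) - ((-4 + (-1 + 0 + 0)/(-5))**2)**2 = -1/44513 - ((-4 - 1/5*(-1))**2)**2 = -1/44513 - ((-4 + 1/5)**2)**2 = -1/44513 - ((-19/5)**2)**2 = -1/44513 - (361/25)**2 = -1/44513 - 1*130321/625 = -1/44513 - 130321/625 = -5800979298/27820625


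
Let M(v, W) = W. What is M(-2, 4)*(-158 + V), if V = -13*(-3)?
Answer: -476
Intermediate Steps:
V = 39
M(-2, 4)*(-158 + V) = 4*(-158 + 39) = 4*(-119) = -476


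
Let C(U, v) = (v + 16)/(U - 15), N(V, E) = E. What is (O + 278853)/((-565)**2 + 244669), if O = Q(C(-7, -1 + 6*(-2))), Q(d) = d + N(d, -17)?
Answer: 6134389/12405668 ≈ 0.49448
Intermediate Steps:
C(U, v) = (16 + v)/(-15 + U)
Q(d) = -17 + d (Q(d) = d - 17 = -17 + d)
O = -377/22 (O = -17 + (16 + (-1 + 6*(-2)))/(-15 - 7) = -17 + (16 + (-1 - 12))/(-22) = -17 - (16 - 13)/22 = -17 - 1/22*3 = -17 - 3/22 = -377/22 ≈ -17.136)
(O + 278853)/((-565)**2 + 244669) = (-377/22 + 278853)/((-565)**2 + 244669) = 6134389/(22*(319225 + 244669)) = (6134389/22)/563894 = (6134389/22)*(1/563894) = 6134389/12405668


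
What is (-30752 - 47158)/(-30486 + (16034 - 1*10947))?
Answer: 77910/25399 ≈ 3.0674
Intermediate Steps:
(-30752 - 47158)/(-30486 + (16034 - 1*10947)) = -77910/(-30486 + (16034 - 10947)) = -77910/(-30486 + 5087) = -77910/(-25399) = -77910*(-1/25399) = 77910/25399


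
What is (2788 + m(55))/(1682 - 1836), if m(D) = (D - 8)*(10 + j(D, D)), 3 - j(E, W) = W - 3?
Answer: -955/154 ≈ -6.2013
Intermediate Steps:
j(E, W) = 6 - W (j(E, W) = 3 - (W - 3) = 3 - (-3 + W) = 3 + (3 - W) = 6 - W)
m(D) = (-8 + D)*(16 - D) (m(D) = (D - 8)*(10 + (6 - D)) = (-8 + D)*(16 - D))
(2788 + m(55))/(1682 - 1836) = (2788 + (-128 - 1*55**2 + 24*55))/(1682 - 1836) = (2788 + (-128 - 1*3025 + 1320))/(-154) = (2788 + (-128 - 3025 + 1320))*(-1/154) = (2788 - 1833)*(-1/154) = 955*(-1/154) = -955/154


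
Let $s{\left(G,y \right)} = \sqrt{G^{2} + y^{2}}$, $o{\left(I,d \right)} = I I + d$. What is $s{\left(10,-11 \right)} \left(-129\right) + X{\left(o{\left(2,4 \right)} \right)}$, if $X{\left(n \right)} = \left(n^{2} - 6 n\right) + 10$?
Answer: $26 - 129 \sqrt{221} \approx -1891.7$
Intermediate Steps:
$o{\left(I,d \right)} = d + I^{2}$ ($o{\left(I,d \right)} = I^{2} + d = d + I^{2}$)
$X{\left(n \right)} = 10 + n^{2} - 6 n$
$s{\left(10,-11 \right)} \left(-129\right) + X{\left(o{\left(2,4 \right)} \right)} = \sqrt{10^{2} + \left(-11\right)^{2}} \left(-129\right) + \left(10 + \left(4 + 2^{2}\right)^{2} - 6 \left(4 + 2^{2}\right)\right) = \sqrt{100 + 121} \left(-129\right) + \left(10 + \left(4 + 4\right)^{2} - 6 \left(4 + 4\right)\right) = \sqrt{221} \left(-129\right) + \left(10 + 8^{2} - 48\right) = - 129 \sqrt{221} + \left(10 + 64 - 48\right) = - 129 \sqrt{221} + 26 = 26 - 129 \sqrt{221}$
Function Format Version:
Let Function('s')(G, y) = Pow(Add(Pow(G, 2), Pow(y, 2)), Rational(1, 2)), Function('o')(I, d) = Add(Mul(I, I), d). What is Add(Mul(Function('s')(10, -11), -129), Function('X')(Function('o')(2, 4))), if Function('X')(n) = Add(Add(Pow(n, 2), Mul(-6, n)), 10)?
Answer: Add(26, Mul(-129, Pow(221, Rational(1, 2)))) ≈ -1891.7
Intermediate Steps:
Function('o')(I, d) = Add(d, Pow(I, 2)) (Function('o')(I, d) = Add(Pow(I, 2), d) = Add(d, Pow(I, 2)))
Function('X')(n) = Add(10, Pow(n, 2), Mul(-6, n))
Add(Mul(Function('s')(10, -11), -129), Function('X')(Function('o')(2, 4))) = Add(Mul(Pow(Add(Pow(10, 2), Pow(-11, 2)), Rational(1, 2)), -129), Add(10, Pow(Add(4, Pow(2, 2)), 2), Mul(-6, Add(4, Pow(2, 2))))) = Add(Mul(Pow(Add(100, 121), Rational(1, 2)), -129), Add(10, Pow(Add(4, 4), 2), Mul(-6, Add(4, 4)))) = Add(Mul(Pow(221, Rational(1, 2)), -129), Add(10, Pow(8, 2), Mul(-6, 8))) = Add(Mul(-129, Pow(221, Rational(1, 2))), Add(10, 64, -48)) = Add(Mul(-129, Pow(221, Rational(1, 2))), 26) = Add(26, Mul(-129, Pow(221, Rational(1, 2))))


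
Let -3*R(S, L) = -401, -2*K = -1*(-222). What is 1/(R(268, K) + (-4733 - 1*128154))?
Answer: -3/398260 ≈ -7.5328e-6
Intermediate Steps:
K = -111 (K = -(-1)*(-222)/2 = -½*222 = -111)
R(S, L) = 401/3 (R(S, L) = -⅓*(-401) = 401/3)
1/(R(268, K) + (-4733 - 1*128154)) = 1/(401/3 + (-4733 - 1*128154)) = 1/(401/3 + (-4733 - 128154)) = 1/(401/3 - 132887) = 1/(-398260/3) = -3/398260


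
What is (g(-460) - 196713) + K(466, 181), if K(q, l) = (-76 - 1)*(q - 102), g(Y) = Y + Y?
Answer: -225661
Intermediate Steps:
g(Y) = 2*Y
K(q, l) = 7854 - 77*q (K(q, l) = -77*(-102 + q) = 7854 - 77*q)
(g(-460) - 196713) + K(466, 181) = (2*(-460) - 196713) + (7854 - 77*466) = (-920 - 196713) + (7854 - 35882) = -197633 - 28028 = -225661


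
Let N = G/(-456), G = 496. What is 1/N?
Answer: -57/62 ≈ -0.91935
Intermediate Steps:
N = -62/57 (N = 496/(-456) = 496*(-1/456) = -62/57 ≈ -1.0877)
1/N = 1/(-62/57) = -57/62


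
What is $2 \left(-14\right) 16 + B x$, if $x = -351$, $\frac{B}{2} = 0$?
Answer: $-448$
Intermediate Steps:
$B = 0$ ($B = 2 \cdot 0 = 0$)
$2 \left(-14\right) 16 + B x = 2 \left(-14\right) 16 + 0 \left(-351\right) = \left(-28\right) 16 + 0 = -448 + 0 = -448$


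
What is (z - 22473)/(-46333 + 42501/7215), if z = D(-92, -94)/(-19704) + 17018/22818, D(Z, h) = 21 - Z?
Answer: 1349961241189405/2782977869980592 ≈ 0.48508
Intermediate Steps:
z = 18485791/24978104 (z = (21 - 1*(-92))/(-19704) + 17018/22818 = (21 + 92)*(-1/19704) + 17018*(1/22818) = 113*(-1/19704) + 8509/11409 = -113/19704 + 8509/11409 = 18485791/24978104 ≈ 0.74008)
(z - 22473)/(-46333 + 42501/7215) = (18485791/24978104 - 22473)/(-46333 + 42501/7215) = -561314445401/(24978104*(-46333 + 42501*(1/7215))) = -561314445401/(24978104*(-46333 + 14167/2405)) = -561314445401/(24978104*(-111416698/2405)) = -561314445401/24978104*(-2405/111416698) = 1349961241189405/2782977869980592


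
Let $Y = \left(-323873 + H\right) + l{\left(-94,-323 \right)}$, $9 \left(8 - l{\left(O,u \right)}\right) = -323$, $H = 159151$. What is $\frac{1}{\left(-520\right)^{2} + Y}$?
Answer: $\frac{9}{951497} \approx 9.4588 \cdot 10^{-6}$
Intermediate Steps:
$l{\left(O,u \right)} = \frac{395}{9}$ ($l{\left(O,u \right)} = 8 - - \frac{323}{9} = 8 + \frac{323}{9} = \frac{395}{9}$)
$Y = - \frac{1482103}{9}$ ($Y = \left(-323873 + 159151\right) + \frac{395}{9} = -164722 + \frac{395}{9} = - \frac{1482103}{9} \approx -1.6468 \cdot 10^{5}$)
$\frac{1}{\left(-520\right)^{2} + Y} = \frac{1}{\left(-520\right)^{2} - \frac{1482103}{9}} = \frac{1}{270400 - \frac{1482103}{9}} = \frac{1}{\frac{951497}{9}} = \frac{9}{951497}$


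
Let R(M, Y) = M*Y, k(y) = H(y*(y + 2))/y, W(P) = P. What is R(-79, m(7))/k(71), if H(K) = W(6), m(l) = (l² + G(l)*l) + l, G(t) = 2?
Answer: -196315/3 ≈ -65438.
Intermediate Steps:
m(l) = l² + 3*l (m(l) = (l² + 2*l) + l = l² + 3*l)
H(K) = 6
k(y) = 6/y
R(-79, m(7))/k(71) = (-553*(3 + 7))/((6/71)) = (-553*10)/((6*(1/71))) = (-79*70)/(6/71) = -5530*71/6 = -196315/3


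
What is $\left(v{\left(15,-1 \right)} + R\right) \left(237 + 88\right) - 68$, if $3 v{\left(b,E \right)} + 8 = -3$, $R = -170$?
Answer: $- \frac{169529}{3} \approx -56510.0$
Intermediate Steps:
$v{\left(b,E \right)} = - \frac{11}{3}$ ($v{\left(b,E \right)} = - \frac{8}{3} + \frac{1}{3} \left(-3\right) = - \frac{8}{3} - 1 = - \frac{11}{3}$)
$\left(v{\left(15,-1 \right)} + R\right) \left(237 + 88\right) - 68 = \left(- \frac{11}{3} - 170\right) \left(237 + 88\right) - 68 = \left(- \frac{521}{3}\right) 325 - 68 = - \frac{169325}{3} - 68 = - \frac{169529}{3}$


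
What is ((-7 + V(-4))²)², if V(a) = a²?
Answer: 6561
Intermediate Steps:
((-7 + V(-4))²)² = ((-7 + (-4)²)²)² = ((-7 + 16)²)² = (9²)² = 81² = 6561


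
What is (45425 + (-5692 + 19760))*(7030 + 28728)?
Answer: 2127350694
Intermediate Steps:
(45425 + (-5692 + 19760))*(7030 + 28728) = (45425 + 14068)*35758 = 59493*35758 = 2127350694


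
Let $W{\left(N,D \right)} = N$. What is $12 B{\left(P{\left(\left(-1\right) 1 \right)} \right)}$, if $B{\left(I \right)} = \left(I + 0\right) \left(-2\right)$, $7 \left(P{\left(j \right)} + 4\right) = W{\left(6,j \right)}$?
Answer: $\frac{528}{7} \approx 75.429$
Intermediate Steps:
$P{\left(j \right)} = - \frac{22}{7}$ ($P{\left(j \right)} = -4 + \frac{1}{7} \cdot 6 = -4 + \frac{6}{7} = - \frac{22}{7}$)
$B{\left(I \right)} = - 2 I$ ($B{\left(I \right)} = I \left(-2\right) = - 2 I$)
$12 B{\left(P{\left(\left(-1\right) 1 \right)} \right)} = 12 \left(\left(-2\right) \left(- \frac{22}{7}\right)\right) = 12 \cdot \frac{44}{7} = \frac{528}{7}$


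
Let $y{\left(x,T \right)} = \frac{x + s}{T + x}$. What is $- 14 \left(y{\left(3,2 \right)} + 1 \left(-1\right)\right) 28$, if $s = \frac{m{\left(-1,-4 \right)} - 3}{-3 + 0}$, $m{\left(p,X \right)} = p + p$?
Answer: $\frac{392}{15} \approx 26.133$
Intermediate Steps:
$m{\left(p,X \right)} = 2 p$
$s = \frac{5}{3}$ ($s = \frac{2 \left(-1\right) - 3}{-3 + 0} = \frac{-2 - 3}{-3} = \left(-5\right) \left(- \frac{1}{3}\right) = \frac{5}{3} \approx 1.6667$)
$y{\left(x,T \right)} = \frac{\frac{5}{3} + x}{T + x}$ ($y{\left(x,T \right)} = \frac{x + \frac{5}{3}}{T + x} = \frac{\frac{5}{3} + x}{T + x}$)
$- 14 \left(y{\left(3,2 \right)} + 1 \left(-1\right)\right) 28 = - 14 \left(\frac{\frac{5}{3} + 3}{2 + 3} + 1 \left(-1\right)\right) 28 = - 14 \left(\frac{1}{5} \cdot \frac{14}{3} - 1\right) 28 = - 14 \left(\frac{14}{15} - 1\right) 28 = \left(-14\right) \left(- \frac{1}{15}\right) 28 = \frac{14}{15} \cdot 28 = \frac{392}{15}$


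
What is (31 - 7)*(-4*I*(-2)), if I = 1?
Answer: 192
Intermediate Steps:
(31 - 7)*(-4*I*(-2)) = (31 - 7)*(-4*1*(-2)) = 24*(-4*(-2)) = 24*8 = 192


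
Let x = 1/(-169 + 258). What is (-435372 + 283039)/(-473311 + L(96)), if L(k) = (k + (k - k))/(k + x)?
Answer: 1301685485/4044433951 ≈ 0.32185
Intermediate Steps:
x = 1/89 ≈ 0.011236
L(k) = k/(1/89 + k) (L(k) = (k + (k - k))/(k + 1/89) = (k + 0)/(1/89 + k) = k/(1/89 + k))
(-435372 + 283039)/(-473311 + L(96)) = (-435372 + 283039)/(-473311 + 89*96/(1 + 89*96)) = -152333/(-473311 + 89*96/(1 + 8544)) = -152333/(-473311 + 89*96/8545) = -152333/(-473311 + 89*96*(1/8545)) = -152333/(-473311 + 8544/8545) = -152333/(-4044433951/8545) = -152333*(-8545/4044433951) = 1301685485/4044433951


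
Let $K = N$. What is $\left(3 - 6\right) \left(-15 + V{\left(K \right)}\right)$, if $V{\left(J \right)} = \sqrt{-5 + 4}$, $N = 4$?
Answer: $45 - 3 i \approx 45.0 - 3.0 i$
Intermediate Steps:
$K = 4$
$V{\left(J \right)} = i$ ($V{\left(J \right)} = \sqrt{-1} = i$)
$\left(3 - 6\right) \left(-15 + V{\left(K \right)}\right) = \left(3 - 6\right) \left(-15 + i\right) = - 3 \left(-15 + i\right) = 45 - 3 i$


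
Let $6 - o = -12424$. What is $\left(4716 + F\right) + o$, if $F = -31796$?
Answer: $-14650$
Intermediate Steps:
$o = 12430$ ($o = 6 - -12424 = 6 + 12424 = 12430$)
$\left(4716 + F\right) + o = \left(4716 - 31796\right) + 12430 = -27080 + 12430 = -14650$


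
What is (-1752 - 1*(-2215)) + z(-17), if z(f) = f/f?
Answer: 464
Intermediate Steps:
z(f) = 1
(-1752 - 1*(-2215)) + z(-17) = (-1752 - 1*(-2215)) + 1 = (-1752 + 2215) + 1 = 463 + 1 = 464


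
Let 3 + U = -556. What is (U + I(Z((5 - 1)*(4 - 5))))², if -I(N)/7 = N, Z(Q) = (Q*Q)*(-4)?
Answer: 12321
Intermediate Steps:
U = -559 (U = -3 - 556 = -559)
Z(Q) = -4*Q² (Z(Q) = Q²*(-4) = -4*Q²)
I(N) = -7*N
(U + I(Z((5 - 1)*(4 - 5))))² = (-559 - (-28)*((5 - 1)*(4 - 5))²)² = (-559 - (-28)*(4*(-1))²)² = (-559 - (-28)*(-4)²)² = (-559 - (-28)*16)² = (-559 - 7*(-64))² = (-559 + 448)² = (-111)² = 12321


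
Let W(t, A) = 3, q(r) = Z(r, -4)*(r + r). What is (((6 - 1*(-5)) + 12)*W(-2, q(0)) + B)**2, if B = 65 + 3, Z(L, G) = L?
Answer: 18769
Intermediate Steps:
q(r) = 2*r**2 (q(r) = r*(r + r) = r*(2*r) = 2*r**2)
B = 68
(((6 - 1*(-5)) + 12)*W(-2, q(0)) + B)**2 = (((6 - 1*(-5)) + 12)*3 + 68)**2 = (((6 + 5) + 12)*3 + 68)**2 = ((11 + 12)*3 + 68)**2 = (23*3 + 68)**2 = (69 + 68)**2 = 137**2 = 18769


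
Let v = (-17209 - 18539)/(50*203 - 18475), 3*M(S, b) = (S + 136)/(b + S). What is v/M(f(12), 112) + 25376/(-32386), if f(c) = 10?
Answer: 10913545868/1093432325 ≈ 9.9810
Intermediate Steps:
M(S, b) = (136 + S)/(3*(S + b)) (M(S, b) = ((S + 136)/(b + S))/3 = ((136 + S)/(S + b))/3 = (136 + S)/(3*(S + b)))
v = 3972/925 (v = -35748/(10150 - 18475) = -35748/(-8325) = -35748*(-1/8325) = 3972/925 ≈ 4.2941)
v/M(f(12), 112) + 25376/(-32386) = 3972/(925*(((136 + 10)/(3*(10 + 112))))) + 25376/(-32386) = 3972/(925*(((⅓)*146/122))) + 25376*(-1/32386) = 3972/(925*(((⅓)*(1/122)*146))) - 12688/16193 = 3972/(925*(73/183)) - 12688/16193 = (3972/925)*(183/73) - 12688/16193 = 726876/67525 - 12688/16193 = 10913545868/1093432325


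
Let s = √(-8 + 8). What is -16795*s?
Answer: 0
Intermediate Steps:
s = 0 (s = √0 = 0)
-16795*s = -16795*0 = 0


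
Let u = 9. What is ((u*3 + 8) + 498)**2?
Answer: 284089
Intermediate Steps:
((u*3 + 8) + 498)**2 = ((9*3 + 8) + 498)**2 = ((27 + 8) + 498)**2 = (35 + 498)**2 = 533**2 = 284089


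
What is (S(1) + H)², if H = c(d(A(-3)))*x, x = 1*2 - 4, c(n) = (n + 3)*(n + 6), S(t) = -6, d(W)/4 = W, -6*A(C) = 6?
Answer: 4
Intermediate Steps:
A(C) = -1 (A(C) = -⅙*6 = -1)
d(W) = 4*W
c(n) = (3 + n)*(6 + n)
x = -2 (x = 2 - 4 = -2)
H = 4 (H = (18 + (4*(-1))² + 9*(4*(-1)))*(-2) = (18 + (-4)² + 9*(-4))*(-2) = (18 + 16 - 36)*(-2) = -2*(-2) = 4)
(S(1) + H)² = (-6 + 4)² = (-2)² = 4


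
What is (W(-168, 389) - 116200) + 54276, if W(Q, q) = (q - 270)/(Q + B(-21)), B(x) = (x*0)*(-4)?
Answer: -1486193/24 ≈ -61925.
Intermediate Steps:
B(x) = 0 (B(x) = 0*(-4) = 0)
W(Q, q) = (-270 + q)/Q (W(Q, q) = (q - 270)/(Q + 0) = (-270 + q)/Q)
(W(-168, 389) - 116200) + 54276 = ((-270 + 389)/(-168) - 116200) + 54276 = (-1/168*119 - 116200) + 54276 = (-17/24 - 116200) + 54276 = -2788817/24 + 54276 = -1486193/24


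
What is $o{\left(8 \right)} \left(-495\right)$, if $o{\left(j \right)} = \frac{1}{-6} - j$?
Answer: $\frac{8085}{2} \approx 4042.5$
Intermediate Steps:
$o{\left(j \right)} = - \frac{1}{6} - j$
$o{\left(8 \right)} \left(-495\right) = \left(- \frac{1}{6} - 8\right) \left(-495\right) = \left(- \frac{49}{6}\right) \left(-495\right) = \frac{8085}{2}$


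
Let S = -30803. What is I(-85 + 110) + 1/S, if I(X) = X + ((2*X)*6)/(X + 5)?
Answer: 1078104/30803 ≈ 35.000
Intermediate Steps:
I(X) = X + 12*X/(5 + X) (I(X) = X + (12*X)/(5 + X) = X + 12*X/(5 + X))
I(-85 + 110) + 1/S = (-85 + 110)*(17 + (-85 + 110))/(5 + (-85 + 110)) + 1/(-30803) = 25*(17 + 25)/(5 + 25) - 1/30803 = 25*42/30 - 1/30803 = 25*(1/30)*42 - 1/30803 = 35 - 1/30803 = 1078104/30803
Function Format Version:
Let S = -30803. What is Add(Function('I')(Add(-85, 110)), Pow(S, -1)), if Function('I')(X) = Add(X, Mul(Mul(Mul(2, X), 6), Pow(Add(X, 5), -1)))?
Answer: Rational(1078104, 30803) ≈ 35.000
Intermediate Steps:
Function('I')(X) = Add(X, Mul(12, X, Pow(Add(5, X), -1))) (Function('I')(X) = Add(X, Mul(Mul(12, X), Pow(Add(5, X), -1))) = Add(X, Mul(12, X, Pow(Add(5, X), -1))))
Add(Function('I')(Add(-85, 110)), Pow(S, -1)) = Add(Mul(Add(-85, 110), Pow(Add(5, Add(-85, 110)), -1), Add(17, Add(-85, 110))), Pow(-30803, -1)) = Add(Mul(25, Pow(Add(5, 25), -1), Add(17, 25)), Rational(-1, 30803)) = Add(Mul(25, Pow(30, -1), 42), Rational(-1, 30803)) = Add(Mul(25, Rational(1, 30), 42), Rational(-1, 30803)) = Add(35, Rational(-1, 30803)) = Rational(1078104, 30803)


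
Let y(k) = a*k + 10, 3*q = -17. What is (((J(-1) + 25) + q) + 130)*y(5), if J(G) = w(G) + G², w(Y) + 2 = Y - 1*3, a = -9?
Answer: -15155/3 ≈ -5051.7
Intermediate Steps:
w(Y) = -5 + Y (w(Y) = -2 + (Y - 1*3) = -2 + (Y - 3) = -2 + (-3 + Y) = -5 + Y)
q = -17/3 (q = (⅓)*(-17) = -17/3 ≈ -5.6667)
y(k) = 10 - 9*k (y(k) = -9*k + 10 = 10 - 9*k)
J(G) = -5 + G + G² (J(G) = (-5 + G) + G² = -5 + G + G²)
(((J(-1) + 25) + q) + 130)*y(5) = ((((-5 - 1 + (-1)²) + 25) - 17/3) + 130)*(10 - 9*5) = ((((-5 - 1 + 1) + 25) - 17/3) + 130)*(10 - 45) = (((-5 + 25) - 17/3) + 130)*(-35) = ((20 - 17/3) + 130)*(-35) = (43/3 + 130)*(-35) = (433/3)*(-35) = -15155/3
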